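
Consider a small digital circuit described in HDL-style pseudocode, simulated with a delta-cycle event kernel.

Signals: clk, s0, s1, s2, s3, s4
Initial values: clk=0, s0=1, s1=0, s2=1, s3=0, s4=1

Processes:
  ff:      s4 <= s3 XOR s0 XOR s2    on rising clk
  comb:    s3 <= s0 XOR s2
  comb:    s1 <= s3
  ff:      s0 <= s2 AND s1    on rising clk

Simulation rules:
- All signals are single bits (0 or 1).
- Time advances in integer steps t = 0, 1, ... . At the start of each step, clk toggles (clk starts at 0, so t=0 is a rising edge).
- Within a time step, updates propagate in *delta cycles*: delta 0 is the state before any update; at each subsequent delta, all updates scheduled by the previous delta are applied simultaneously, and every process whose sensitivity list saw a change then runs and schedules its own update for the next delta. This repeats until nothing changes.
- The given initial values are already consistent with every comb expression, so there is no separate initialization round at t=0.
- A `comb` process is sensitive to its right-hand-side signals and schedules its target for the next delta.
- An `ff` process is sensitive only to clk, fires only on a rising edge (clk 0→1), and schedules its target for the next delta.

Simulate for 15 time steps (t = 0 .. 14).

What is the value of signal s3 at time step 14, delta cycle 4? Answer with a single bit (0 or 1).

[bits: s2,clk,s3,s4,s0,s1]
t=0: Δ0=100110 Δ1=110110 Δ2=110000 Δ3=111000 Δ4=111001 | 4Δ
t=1: Δ0=111001 Δ1=101001 | 1Δ
t=2: Δ0=101001 Δ1=111001 Δ2=111011 Δ3=110011 Δ4=110010 | 4Δ
t=3: Δ0=110010 Δ1=100010 | 1Δ
t=4: Δ0=100010 Δ1=110010 Δ2=110000 Δ3=111000 Δ4=111001 | 4Δ
t=5: Δ0=111001 Δ1=101001 | 1Δ
t=6: Δ0=101001 Δ1=111001 Δ2=111011 Δ3=110011 Δ4=110010 | 4Δ
t=7: Δ0=110010 Δ1=100010 | 1Δ
t=8: Δ0=100010 Δ1=110010 Δ2=110000 Δ3=111000 Δ4=111001 | 4Δ
t=9: Δ0=111001 Δ1=101001 | 1Δ
t=10: Δ0=101001 Δ1=111001 Δ2=111011 Δ3=110011 Δ4=110010 | 4Δ
t=11: Δ0=110010 Δ1=100010 | 1Δ
t=12: Δ0=100010 Δ1=110010 Δ2=110000 Δ3=111000 Δ4=111001 | 4Δ
t=13: Δ0=111001 Δ1=101001 | 1Δ
t=14: Δ0=101001 Δ1=111001 Δ2=111011 Δ3=110011 Δ4=110010 | 4Δ

0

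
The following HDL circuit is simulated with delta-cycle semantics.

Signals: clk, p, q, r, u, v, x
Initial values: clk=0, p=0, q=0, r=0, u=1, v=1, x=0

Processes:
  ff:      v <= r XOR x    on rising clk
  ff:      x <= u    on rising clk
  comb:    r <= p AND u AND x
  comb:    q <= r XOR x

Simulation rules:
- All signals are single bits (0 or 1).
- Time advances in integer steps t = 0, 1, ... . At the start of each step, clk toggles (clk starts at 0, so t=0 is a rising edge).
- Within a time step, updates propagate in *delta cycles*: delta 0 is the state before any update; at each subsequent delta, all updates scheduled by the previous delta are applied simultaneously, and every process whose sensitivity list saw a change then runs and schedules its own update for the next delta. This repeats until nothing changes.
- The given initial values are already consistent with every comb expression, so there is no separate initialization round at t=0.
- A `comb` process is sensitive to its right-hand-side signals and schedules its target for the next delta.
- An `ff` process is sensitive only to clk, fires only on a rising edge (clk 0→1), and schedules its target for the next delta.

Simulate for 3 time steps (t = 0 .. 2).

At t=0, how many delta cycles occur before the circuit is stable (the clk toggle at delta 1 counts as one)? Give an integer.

t0.Δ0 p=0 v=1 u=1 x=0 q=0 r=0 clk=0
t0.Δ1 p=0 v=1 u=1 x=0 q=0 r=0 clk=1
t0.Δ2 p=0 v=0 u=1 x=1 q=0 r=0 clk=1
t0.Δ3 p=0 v=0 u=1 x=1 q=1 r=0 clk=1
t1.Δ0 p=0 v=0 u=1 x=1 q=1 r=0 clk=1
t1.Δ1 p=0 v=0 u=1 x=1 q=1 r=0 clk=0
t2.Δ0 p=0 v=0 u=1 x=1 q=1 r=0 clk=0
t2.Δ1 p=0 v=0 u=1 x=1 q=1 r=0 clk=1
t2.Δ2 p=0 v=1 u=1 x=1 q=1 r=0 clk=1

3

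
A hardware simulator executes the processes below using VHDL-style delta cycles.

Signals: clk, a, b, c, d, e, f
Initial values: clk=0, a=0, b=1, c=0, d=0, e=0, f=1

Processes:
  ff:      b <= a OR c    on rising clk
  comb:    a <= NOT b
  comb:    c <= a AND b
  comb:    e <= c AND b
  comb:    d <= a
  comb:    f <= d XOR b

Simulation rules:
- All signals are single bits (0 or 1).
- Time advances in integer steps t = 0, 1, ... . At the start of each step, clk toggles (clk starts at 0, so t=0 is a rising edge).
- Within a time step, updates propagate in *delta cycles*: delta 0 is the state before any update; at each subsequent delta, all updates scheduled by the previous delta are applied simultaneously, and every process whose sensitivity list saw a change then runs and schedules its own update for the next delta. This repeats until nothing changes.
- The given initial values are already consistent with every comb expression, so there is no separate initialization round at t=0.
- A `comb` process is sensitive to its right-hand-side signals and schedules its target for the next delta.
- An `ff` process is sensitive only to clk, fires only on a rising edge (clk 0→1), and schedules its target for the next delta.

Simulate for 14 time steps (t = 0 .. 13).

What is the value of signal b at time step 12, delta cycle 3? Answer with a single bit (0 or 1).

0

[bits: b,f,a,d,clk,c,e]
t=0: Δ0=1100000 Δ1=1100100 Δ2=0100100 Δ3=0010100 Δ4=0011100 Δ5=0111100 | 5Δ
t=1: Δ0=0111100 Δ1=0111000 | 1Δ
t=2: Δ0=0111000 Δ1=0111100 Δ2=1111100 Δ3=1001110 Δ4=1000101 Δ5=1100100 | 5Δ
t=3: Δ0=1100100 Δ1=1100000 | 1Δ
t=4: Δ0=1100000 Δ1=1100100 Δ2=0100100 Δ3=0010100 Δ4=0011100 Δ5=0111100 | 5Δ
t=5: Δ0=0111100 Δ1=0111000 | 1Δ
t=6: Δ0=0111000 Δ1=0111100 Δ2=1111100 Δ3=1001110 Δ4=1000101 Δ5=1100100 | 5Δ
t=7: Δ0=1100100 Δ1=1100000 | 1Δ
t=8: Δ0=1100000 Δ1=1100100 Δ2=0100100 Δ3=0010100 Δ4=0011100 Δ5=0111100 | 5Δ
t=9: Δ0=0111100 Δ1=0111000 | 1Δ
t=10: Δ0=0111000 Δ1=0111100 Δ2=1111100 Δ3=1001110 Δ4=1000101 Δ5=1100100 | 5Δ
t=11: Δ0=1100100 Δ1=1100000 | 1Δ
t=12: Δ0=1100000 Δ1=1100100 Δ2=0100100 Δ3=0010100 Δ4=0011100 Δ5=0111100 | 5Δ
t=13: Δ0=0111100 Δ1=0111000 | 1Δ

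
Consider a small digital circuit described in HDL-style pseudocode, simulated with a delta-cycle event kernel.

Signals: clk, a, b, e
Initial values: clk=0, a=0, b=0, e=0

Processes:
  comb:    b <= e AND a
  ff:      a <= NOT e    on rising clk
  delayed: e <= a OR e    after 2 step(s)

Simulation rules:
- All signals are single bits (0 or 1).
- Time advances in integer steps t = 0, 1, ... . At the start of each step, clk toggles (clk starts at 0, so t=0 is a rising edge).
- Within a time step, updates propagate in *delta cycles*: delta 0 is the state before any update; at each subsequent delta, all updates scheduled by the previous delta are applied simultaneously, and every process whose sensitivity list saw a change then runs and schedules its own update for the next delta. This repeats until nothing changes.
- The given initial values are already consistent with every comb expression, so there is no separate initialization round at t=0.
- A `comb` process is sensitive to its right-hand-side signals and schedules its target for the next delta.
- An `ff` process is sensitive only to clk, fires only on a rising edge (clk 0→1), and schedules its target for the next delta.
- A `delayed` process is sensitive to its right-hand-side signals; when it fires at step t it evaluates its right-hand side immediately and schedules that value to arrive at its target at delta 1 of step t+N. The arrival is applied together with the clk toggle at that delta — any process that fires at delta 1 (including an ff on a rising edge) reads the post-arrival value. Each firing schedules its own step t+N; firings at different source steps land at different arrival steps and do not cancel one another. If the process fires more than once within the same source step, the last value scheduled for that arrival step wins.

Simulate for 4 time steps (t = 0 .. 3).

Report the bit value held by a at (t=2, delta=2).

0

[bits: e,a,b,clk]
t=0: Δ0=0000 Δ1=0001 Δ2=0101 | 2Δ
t=1: Δ0=0101 Δ1=0100 | 1Δ
t=2: Δ0=0100 Δ1=1101 Δ2=1011 Δ3=1001 | 3Δ
t=3: Δ0=1001 Δ1=1000 | 1Δ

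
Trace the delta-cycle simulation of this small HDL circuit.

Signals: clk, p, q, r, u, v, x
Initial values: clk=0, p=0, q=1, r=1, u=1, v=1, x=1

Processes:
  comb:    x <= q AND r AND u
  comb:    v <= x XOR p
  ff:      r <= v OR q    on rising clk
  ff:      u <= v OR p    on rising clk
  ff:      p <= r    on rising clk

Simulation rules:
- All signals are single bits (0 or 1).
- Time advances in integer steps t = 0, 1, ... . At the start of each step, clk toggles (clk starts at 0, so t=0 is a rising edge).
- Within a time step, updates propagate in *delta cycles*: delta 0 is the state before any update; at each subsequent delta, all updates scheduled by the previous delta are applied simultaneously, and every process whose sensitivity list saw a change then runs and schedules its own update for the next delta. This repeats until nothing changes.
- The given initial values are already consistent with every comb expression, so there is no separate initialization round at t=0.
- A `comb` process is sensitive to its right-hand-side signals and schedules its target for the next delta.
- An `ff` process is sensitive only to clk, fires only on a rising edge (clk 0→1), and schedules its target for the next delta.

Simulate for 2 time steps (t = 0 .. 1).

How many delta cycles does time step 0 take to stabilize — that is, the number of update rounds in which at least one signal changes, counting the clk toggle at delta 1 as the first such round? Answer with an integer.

3

[bits: r,v,p,u,x,q,clk]
t=0: Δ0=1101110 Δ1=1101111 Δ2=1111111 Δ3=1011111 | 3Δ
t=1: Δ0=1011111 Δ1=1011110 | 1Δ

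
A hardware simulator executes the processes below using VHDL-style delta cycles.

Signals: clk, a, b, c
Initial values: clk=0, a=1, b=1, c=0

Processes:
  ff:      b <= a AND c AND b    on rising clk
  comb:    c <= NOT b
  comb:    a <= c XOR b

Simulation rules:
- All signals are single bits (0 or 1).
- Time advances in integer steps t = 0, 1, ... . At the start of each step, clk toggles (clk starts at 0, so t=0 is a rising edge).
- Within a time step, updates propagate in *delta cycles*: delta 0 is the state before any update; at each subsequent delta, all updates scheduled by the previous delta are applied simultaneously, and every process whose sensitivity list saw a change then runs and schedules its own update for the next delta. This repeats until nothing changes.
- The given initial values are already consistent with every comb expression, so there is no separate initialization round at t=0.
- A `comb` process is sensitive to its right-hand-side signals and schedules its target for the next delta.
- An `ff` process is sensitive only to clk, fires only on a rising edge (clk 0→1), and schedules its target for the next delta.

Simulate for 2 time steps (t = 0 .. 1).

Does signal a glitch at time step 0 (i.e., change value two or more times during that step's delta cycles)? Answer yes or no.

yes

[bits: c,b,clk,a]
t=0: Δ0=0101 Δ1=0111 Δ2=0011 Δ3=1010 Δ4=1011 | 4Δ
t=1: Δ0=1011 Δ1=1001 | 1Δ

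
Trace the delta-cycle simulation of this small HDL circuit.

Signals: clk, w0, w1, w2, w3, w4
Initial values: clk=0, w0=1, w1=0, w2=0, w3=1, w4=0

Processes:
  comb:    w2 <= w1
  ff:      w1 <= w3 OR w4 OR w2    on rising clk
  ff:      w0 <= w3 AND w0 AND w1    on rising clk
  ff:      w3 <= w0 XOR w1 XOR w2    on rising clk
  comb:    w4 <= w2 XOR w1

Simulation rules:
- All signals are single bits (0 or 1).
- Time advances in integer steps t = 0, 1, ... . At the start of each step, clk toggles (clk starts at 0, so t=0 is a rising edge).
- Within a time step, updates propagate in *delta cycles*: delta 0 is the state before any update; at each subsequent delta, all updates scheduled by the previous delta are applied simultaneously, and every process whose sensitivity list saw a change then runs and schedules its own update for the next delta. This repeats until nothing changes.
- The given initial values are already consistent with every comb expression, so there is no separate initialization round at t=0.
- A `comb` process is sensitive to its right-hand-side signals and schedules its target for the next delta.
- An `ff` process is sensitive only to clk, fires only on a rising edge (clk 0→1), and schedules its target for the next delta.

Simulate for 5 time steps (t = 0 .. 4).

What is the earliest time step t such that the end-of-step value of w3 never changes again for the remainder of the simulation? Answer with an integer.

2

[bits: clk,w1,w2,w4,w3,w0]
t=0: Δ0=000011 Δ1=100011 Δ2=110010 Δ3=111110 Δ4=111010 | 4Δ
t=1: Δ0=111010 Δ1=011010 | 1Δ
t=2: Δ0=011010 Δ1=111010 Δ2=111000 | 2Δ
t=3: Δ0=111000 Δ1=011000 | 1Δ
t=4: Δ0=011000 Δ1=111000 | 1Δ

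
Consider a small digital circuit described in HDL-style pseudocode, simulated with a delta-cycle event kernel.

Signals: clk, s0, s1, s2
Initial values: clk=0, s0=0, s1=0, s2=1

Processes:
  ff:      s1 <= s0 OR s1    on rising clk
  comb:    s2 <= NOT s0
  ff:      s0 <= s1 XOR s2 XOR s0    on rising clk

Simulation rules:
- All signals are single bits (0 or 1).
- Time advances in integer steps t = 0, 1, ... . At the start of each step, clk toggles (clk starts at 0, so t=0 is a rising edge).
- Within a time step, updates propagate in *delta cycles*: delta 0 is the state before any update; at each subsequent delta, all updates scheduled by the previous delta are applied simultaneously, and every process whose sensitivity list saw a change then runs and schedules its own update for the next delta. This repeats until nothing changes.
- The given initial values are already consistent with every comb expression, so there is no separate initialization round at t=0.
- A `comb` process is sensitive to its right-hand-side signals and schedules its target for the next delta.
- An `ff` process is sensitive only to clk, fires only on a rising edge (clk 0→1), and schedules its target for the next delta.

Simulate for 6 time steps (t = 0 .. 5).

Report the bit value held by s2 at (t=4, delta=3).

1

[bits: clk,s2,s1,s0]
t=0: Δ0=0100 Δ1=1100 Δ2=1101 Δ3=1001 | 3Δ
t=1: Δ0=1001 Δ1=0001 | 1Δ
t=2: Δ0=0001 Δ1=1001 Δ2=1011 | 2Δ
t=3: Δ0=1011 Δ1=0011 | 1Δ
t=4: Δ0=0011 Δ1=1011 Δ2=1010 Δ3=1110 | 3Δ
t=5: Δ0=1110 Δ1=0110 | 1Δ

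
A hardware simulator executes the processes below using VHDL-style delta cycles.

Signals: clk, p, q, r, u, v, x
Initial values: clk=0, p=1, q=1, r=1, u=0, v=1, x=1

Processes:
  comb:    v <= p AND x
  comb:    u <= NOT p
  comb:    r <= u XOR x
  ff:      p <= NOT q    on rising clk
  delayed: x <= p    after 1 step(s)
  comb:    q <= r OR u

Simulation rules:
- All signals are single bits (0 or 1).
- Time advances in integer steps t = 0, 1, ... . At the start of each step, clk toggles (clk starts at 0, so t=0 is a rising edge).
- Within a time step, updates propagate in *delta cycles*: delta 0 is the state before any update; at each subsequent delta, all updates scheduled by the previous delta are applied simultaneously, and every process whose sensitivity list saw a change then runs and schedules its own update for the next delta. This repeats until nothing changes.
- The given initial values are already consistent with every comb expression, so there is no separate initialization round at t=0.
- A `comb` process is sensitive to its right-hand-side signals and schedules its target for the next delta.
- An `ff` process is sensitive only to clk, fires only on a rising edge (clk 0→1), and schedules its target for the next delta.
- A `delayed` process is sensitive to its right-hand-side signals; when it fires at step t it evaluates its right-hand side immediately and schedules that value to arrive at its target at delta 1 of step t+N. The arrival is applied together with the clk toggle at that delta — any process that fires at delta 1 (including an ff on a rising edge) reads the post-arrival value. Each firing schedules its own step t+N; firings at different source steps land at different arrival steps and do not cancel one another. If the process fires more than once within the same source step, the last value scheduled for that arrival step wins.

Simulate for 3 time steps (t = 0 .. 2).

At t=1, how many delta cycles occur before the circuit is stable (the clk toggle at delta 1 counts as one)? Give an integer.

2

t=0 Δ0: clk=0 x=1 u=0 p=1 v=1 r=1 q=1
  Δ1: clk:0→1
  Δ2: p:1→0
  Δ3: u:0→1, v:1→0
  Δ4: r:1→0
  (4Δ to stable)
t=1 Δ0: clk=1 x=1 u=1 p=0 v=0 r=0 q=1
  Δ1: clk:1→0, x:1→0
  Δ2: r:0→1
  (2Δ to stable)
t=2 Δ0: clk=0 x=0 u=1 p=0 v=0 r=1 q=1
  Δ1: clk:0→1
  (1Δ to stable)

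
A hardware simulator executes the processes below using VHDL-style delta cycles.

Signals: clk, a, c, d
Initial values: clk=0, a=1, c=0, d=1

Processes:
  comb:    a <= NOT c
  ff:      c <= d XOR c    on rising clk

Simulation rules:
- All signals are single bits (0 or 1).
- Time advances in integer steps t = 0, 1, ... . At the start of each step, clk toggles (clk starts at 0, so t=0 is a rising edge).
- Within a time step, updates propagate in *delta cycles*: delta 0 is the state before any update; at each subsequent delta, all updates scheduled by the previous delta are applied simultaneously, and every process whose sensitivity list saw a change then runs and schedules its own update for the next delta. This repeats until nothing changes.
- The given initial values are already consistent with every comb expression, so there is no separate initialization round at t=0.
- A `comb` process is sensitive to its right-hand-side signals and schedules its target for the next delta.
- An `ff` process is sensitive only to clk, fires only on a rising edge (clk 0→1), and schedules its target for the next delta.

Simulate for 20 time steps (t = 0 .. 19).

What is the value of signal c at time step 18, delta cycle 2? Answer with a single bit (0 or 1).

t0.Δ0 d=1 clk=0 c=0 a=1
t0.Δ1 d=1 clk=1 c=0 a=1
t0.Δ2 d=1 clk=1 c=1 a=1
t0.Δ3 d=1 clk=1 c=1 a=0
t1.Δ0 d=1 clk=1 c=1 a=0
t1.Δ1 d=1 clk=0 c=1 a=0
t2.Δ0 d=1 clk=0 c=1 a=0
t2.Δ1 d=1 clk=1 c=1 a=0
t2.Δ2 d=1 clk=1 c=0 a=0
t2.Δ3 d=1 clk=1 c=0 a=1
t3.Δ0 d=1 clk=1 c=0 a=1
t3.Δ1 d=1 clk=0 c=0 a=1
t4.Δ0 d=1 clk=0 c=0 a=1
t4.Δ1 d=1 clk=1 c=0 a=1
t4.Δ2 d=1 clk=1 c=1 a=1
t4.Δ3 d=1 clk=1 c=1 a=0
t5.Δ0 d=1 clk=1 c=1 a=0
t5.Δ1 d=1 clk=0 c=1 a=0
t6.Δ0 d=1 clk=0 c=1 a=0
t6.Δ1 d=1 clk=1 c=1 a=0
t6.Δ2 d=1 clk=1 c=0 a=0
t6.Δ3 d=1 clk=1 c=0 a=1
t7.Δ0 d=1 clk=1 c=0 a=1
t7.Δ1 d=1 clk=0 c=0 a=1
t8.Δ0 d=1 clk=0 c=0 a=1
t8.Δ1 d=1 clk=1 c=0 a=1
t8.Δ2 d=1 clk=1 c=1 a=1
t8.Δ3 d=1 clk=1 c=1 a=0
t9.Δ0 d=1 clk=1 c=1 a=0
t9.Δ1 d=1 clk=0 c=1 a=0
t10.Δ0 d=1 clk=0 c=1 a=0
t10.Δ1 d=1 clk=1 c=1 a=0
t10.Δ2 d=1 clk=1 c=0 a=0
t10.Δ3 d=1 clk=1 c=0 a=1
t11.Δ0 d=1 clk=1 c=0 a=1
t11.Δ1 d=1 clk=0 c=0 a=1
t12.Δ0 d=1 clk=0 c=0 a=1
t12.Δ1 d=1 clk=1 c=0 a=1
t12.Δ2 d=1 clk=1 c=1 a=1
t12.Δ3 d=1 clk=1 c=1 a=0
t13.Δ0 d=1 clk=1 c=1 a=0
t13.Δ1 d=1 clk=0 c=1 a=0
t14.Δ0 d=1 clk=0 c=1 a=0
t14.Δ1 d=1 clk=1 c=1 a=0
t14.Δ2 d=1 clk=1 c=0 a=0
t14.Δ3 d=1 clk=1 c=0 a=1
t15.Δ0 d=1 clk=1 c=0 a=1
t15.Δ1 d=1 clk=0 c=0 a=1
t16.Δ0 d=1 clk=0 c=0 a=1
t16.Δ1 d=1 clk=1 c=0 a=1
t16.Δ2 d=1 clk=1 c=1 a=1
t16.Δ3 d=1 clk=1 c=1 a=0
t17.Δ0 d=1 clk=1 c=1 a=0
t17.Δ1 d=1 clk=0 c=1 a=0
t18.Δ0 d=1 clk=0 c=1 a=0
t18.Δ1 d=1 clk=1 c=1 a=0
t18.Δ2 d=1 clk=1 c=0 a=0
t18.Δ3 d=1 clk=1 c=0 a=1
t19.Δ0 d=1 clk=1 c=0 a=1
t19.Δ1 d=1 clk=0 c=0 a=1

0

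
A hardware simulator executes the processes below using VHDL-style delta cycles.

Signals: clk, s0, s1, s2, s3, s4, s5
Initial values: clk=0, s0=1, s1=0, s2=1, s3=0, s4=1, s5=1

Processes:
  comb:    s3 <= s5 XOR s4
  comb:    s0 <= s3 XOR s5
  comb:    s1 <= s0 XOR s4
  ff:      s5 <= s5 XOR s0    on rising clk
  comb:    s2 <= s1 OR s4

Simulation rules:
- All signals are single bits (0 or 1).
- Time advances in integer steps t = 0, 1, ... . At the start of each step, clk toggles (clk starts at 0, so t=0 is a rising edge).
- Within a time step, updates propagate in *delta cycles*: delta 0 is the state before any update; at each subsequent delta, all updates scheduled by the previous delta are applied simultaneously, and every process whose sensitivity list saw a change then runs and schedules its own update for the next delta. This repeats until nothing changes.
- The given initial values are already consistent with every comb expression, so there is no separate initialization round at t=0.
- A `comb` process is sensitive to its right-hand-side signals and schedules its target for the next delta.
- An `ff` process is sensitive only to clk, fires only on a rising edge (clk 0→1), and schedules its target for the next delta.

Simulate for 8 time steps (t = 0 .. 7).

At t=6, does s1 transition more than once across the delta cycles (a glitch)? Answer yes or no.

yes

t=0 Δ0: s2=1 s1=0 s0=1 s3=0 s5=1 clk=0 s4=1
  Δ1: clk:0→1
  Δ2: s5:1→0
  Δ3: s0:1→0, s3:0→1
  Δ4: s1:0→1, s0:0→1
  Δ5: s1:1→0
  (5Δ to stable)
t=1 Δ0: s2=1 s1=0 s0=1 s3=1 s5=0 clk=1 s4=1
  Δ1: clk:1→0
  (1Δ to stable)
t=2 Δ0: s2=1 s1=0 s0=1 s3=1 s5=0 clk=0 s4=1
  Δ1: clk:0→1
  Δ2: s5:0→1
  Δ3: s0:1→0, s3:1→0
  Δ4: s1:0→1, s0:0→1
  Δ5: s1:1→0
  (5Δ to stable)
t=3 Δ0: s2=1 s1=0 s0=1 s3=0 s5=1 clk=1 s4=1
  Δ1: clk:1→0
  (1Δ to stable)
t=4 Δ0: s2=1 s1=0 s0=1 s3=0 s5=1 clk=0 s4=1
  Δ1: clk:0→1
  Δ2: s5:1→0
  Δ3: s0:1→0, s3:0→1
  Δ4: s1:0→1, s0:0→1
  Δ5: s1:1→0
  (5Δ to stable)
t=5 Δ0: s2=1 s1=0 s0=1 s3=1 s5=0 clk=1 s4=1
  Δ1: clk:1→0
  (1Δ to stable)
t=6 Δ0: s2=1 s1=0 s0=1 s3=1 s5=0 clk=0 s4=1
  Δ1: clk:0→1
  Δ2: s5:0→1
  Δ3: s0:1→0, s3:1→0
  Δ4: s1:0→1, s0:0→1
  Δ5: s1:1→0
  (5Δ to stable)
t=7 Δ0: s2=1 s1=0 s0=1 s3=0 s5=1 clk=1 s4=1
  Δ1: clk:1→0
  (1Δ to stable)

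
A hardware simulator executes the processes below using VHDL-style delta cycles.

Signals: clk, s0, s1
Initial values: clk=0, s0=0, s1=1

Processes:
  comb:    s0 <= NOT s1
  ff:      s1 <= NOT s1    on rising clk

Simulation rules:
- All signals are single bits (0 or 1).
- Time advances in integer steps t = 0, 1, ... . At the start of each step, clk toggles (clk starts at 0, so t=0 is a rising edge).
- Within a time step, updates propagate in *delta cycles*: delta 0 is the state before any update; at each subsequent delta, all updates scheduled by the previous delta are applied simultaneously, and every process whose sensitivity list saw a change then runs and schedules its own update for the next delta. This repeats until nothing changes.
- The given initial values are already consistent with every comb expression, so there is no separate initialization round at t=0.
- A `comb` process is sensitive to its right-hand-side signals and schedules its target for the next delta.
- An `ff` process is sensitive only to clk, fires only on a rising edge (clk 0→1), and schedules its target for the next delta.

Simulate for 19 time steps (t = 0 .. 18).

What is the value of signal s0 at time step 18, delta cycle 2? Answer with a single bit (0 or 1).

1

[bits: s1,clk,s0]
t=0: Δ0=100 Δ1=110 Δ2=010 Δ3=011 | 3Δ
t=1: Δ0=011 Δ1=001 | 1Δ
t=2: Δ0=001 Δ1=011 Δ2=111 Δ3=110 | 3Δ
t=3: Δ0=110 Δ1=100 | 1Δ
t=4: Δ0=100 Δ1=110 Δ2=010 Δ3=011 | 3Δ
t=5: Δ0=011 Δ1=001 | 1Δ
t=6: Δ0=001 Δ1=011 Δ2=111 Δ3=110 | 3Δ
t=7: Δ0=110 Δ1=100 | 1Δ
t=8: Δ0=100 Δ1=110 Δ2=010 Δ3=011 | 3Δ
t=9: Δ0=011 Δ1=001 | 1Δ
t=10: Δ0=001 Δ1=011 Δ2=111 Δ3=110 | 3Δ
t=11: Δ0=110 Δ1=100 | 1Δ
t=12: Δ0=100 Δ1=110 Δ2=010 Δ3=011 | 3Δ
t=13: Δ0=011 Δ1=001 | 1Δ
t=14: Δ0=001 Δ1=011 Δ2=111 Δ3=110 | 3Δ
t=15: Δ0=110 Δ1=100 | 1Δ
t=16: Δ0=100 Δ1=110 Δ2=010 Δ3=011 | 3Δ
t=17: Δ0=011 Δ1=001 | 1Δ
t=18: Δ0=001 Δ1=011 Δ2=111 Δ3=110 | 3Δ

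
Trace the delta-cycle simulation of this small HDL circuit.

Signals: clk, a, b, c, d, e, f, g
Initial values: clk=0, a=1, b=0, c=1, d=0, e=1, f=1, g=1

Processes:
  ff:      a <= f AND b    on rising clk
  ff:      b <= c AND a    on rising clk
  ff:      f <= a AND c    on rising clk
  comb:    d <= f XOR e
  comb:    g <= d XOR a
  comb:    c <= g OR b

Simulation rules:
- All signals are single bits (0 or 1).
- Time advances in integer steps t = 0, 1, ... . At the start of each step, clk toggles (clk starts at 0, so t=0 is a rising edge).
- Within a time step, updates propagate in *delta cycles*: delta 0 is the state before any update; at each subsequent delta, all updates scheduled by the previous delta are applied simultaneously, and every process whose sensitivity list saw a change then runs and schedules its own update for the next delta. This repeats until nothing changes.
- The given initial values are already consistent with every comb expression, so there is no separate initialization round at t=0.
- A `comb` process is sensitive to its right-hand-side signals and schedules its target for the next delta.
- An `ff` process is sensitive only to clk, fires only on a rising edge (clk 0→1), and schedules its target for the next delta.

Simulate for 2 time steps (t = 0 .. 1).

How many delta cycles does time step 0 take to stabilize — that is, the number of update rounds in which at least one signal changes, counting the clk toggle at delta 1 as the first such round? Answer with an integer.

t=0 Δ0: c=1 f=1 d=0 b=0 g=1 a=1 clk=0 e=1
  Δ1: clk:0→1
  Δ2: b:0→1, a:1→0
  Δ3: g:1→0
  (3Δ to stable)
t=1 Δ0: c=1 f=1 d=0 b=1 g=0 a=0 clk=1 e=1
  Δ1: clk:1→0
  (1Δ to stable)

3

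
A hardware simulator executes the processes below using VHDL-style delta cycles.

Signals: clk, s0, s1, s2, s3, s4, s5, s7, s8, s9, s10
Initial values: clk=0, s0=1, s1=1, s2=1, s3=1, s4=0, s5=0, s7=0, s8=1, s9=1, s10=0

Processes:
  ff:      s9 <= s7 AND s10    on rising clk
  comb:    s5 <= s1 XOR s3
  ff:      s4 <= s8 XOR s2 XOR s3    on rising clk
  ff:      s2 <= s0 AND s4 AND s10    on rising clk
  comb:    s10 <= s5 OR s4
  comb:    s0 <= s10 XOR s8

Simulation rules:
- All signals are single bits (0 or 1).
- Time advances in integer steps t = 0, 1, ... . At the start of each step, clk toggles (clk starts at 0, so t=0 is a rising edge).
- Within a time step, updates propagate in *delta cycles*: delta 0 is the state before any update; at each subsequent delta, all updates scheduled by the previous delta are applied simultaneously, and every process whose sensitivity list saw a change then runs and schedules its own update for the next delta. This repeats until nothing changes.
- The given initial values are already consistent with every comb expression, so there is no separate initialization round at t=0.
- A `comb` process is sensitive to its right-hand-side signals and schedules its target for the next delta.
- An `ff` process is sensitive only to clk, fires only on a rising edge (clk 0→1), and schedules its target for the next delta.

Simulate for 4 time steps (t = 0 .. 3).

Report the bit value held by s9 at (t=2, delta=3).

0

t0.Δ0 s3=1 s4=0 clk=0 s2=1 s5=0 s10=0 s9=1 s7=0 s0=1 s1=1 s8=1
t0.Δ1 s3=1 s4=0 clk=1 s2=1 s5=0 s10=0 s9=1 s7=0 s0=1 s1=1 s8=1
t0.Δ2 s3=1 s4=1 clk=1 s2=0 s5=0 s10=0 s9=0 s7=0 s0=1 s1=1 s8=1
t0.Δ3 s3=1 s4=1 clk=1 s2=0 s5=0 s10=1 s9=0 s7=0 s0=1 s1=1 s8=1
t0.Δ4 s3=1 s4=1 clk=1 s2=0 s5=0 s10=1 s9=0 s7=0 s0=0 s1=1 s8=1
t1.Δ0 s3=1 s4=1 clk=1 s2=0 s5=0 s10=1 s9=0 s7=0 s0=0 s1=1 s8=1
t1.Δ1 s3=1 s4=1 clk=0 s2=0 s5=0 s10=1 s9=0 s7=0 s0=0 s1=1 s8=1
t2.Δ0 s3=1 s4=1 clk=0 s2=0 s5=0 s10=1 s9=0 s7=0 s0=0 s1=1 s8=1
t2.Δ1 s3=1 s4=1 clk=1 s2=0 s5=0 s10=1 s9=0 s7=0 s0=0 s1=1 s8=1
t2.Δ2 s3=1 s4=0 clk=1 s2=0 s5=0 s10=1 s9=0 s7=0 s0=0 s1=1 s8=1
t2.Δ3 s3=1 s4=0 clk=1 s2=0 s5=0 s10=0 s9=0 s7=0 s0=0 s1=1 s8=1
t2.Δ4 s3=1 s4=0 clk=1 s2=0 s5=0 s10=0 s9=0 s7=0 s0=1 s1=1 s8=1
t3.Δ0 s3=1 s4=0 clk=1 s2=0 s5=0 s10=0 s9=0 s7=0 s0=1 s1=1 s8=1
t3.Δ1 s3=1 s4=0 clk=0 s2=0 s5=0 s10=0 s9=0 s7=0 s0=1 s1=1 s8=1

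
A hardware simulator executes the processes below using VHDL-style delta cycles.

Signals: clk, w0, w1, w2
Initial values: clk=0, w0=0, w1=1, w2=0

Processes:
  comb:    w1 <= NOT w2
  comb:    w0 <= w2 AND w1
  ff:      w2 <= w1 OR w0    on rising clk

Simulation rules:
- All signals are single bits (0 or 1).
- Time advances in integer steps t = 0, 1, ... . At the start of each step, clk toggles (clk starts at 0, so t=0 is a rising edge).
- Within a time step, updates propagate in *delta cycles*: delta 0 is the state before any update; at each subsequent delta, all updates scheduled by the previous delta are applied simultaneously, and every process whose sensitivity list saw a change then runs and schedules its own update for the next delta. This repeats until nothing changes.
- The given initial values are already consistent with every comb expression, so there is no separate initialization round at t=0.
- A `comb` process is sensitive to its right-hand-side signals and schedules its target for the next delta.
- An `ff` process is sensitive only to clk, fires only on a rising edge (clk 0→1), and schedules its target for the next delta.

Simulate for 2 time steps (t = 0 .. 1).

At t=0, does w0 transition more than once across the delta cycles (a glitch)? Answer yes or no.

t=0 Δ0: clk=0 w2=0 w1=1 w0=0
  Δ1: clk:0→1
  Δ2: w2:0→1
  Δ3: w1:1→0, w0:0→1
  Δ4: w0:1→0
  (4Δ to stable)
t=1 Δ0: clk=1 w2=1 w1=0 w0=0
  Δ1: clk:1→0
  (1Δ to stable)

yes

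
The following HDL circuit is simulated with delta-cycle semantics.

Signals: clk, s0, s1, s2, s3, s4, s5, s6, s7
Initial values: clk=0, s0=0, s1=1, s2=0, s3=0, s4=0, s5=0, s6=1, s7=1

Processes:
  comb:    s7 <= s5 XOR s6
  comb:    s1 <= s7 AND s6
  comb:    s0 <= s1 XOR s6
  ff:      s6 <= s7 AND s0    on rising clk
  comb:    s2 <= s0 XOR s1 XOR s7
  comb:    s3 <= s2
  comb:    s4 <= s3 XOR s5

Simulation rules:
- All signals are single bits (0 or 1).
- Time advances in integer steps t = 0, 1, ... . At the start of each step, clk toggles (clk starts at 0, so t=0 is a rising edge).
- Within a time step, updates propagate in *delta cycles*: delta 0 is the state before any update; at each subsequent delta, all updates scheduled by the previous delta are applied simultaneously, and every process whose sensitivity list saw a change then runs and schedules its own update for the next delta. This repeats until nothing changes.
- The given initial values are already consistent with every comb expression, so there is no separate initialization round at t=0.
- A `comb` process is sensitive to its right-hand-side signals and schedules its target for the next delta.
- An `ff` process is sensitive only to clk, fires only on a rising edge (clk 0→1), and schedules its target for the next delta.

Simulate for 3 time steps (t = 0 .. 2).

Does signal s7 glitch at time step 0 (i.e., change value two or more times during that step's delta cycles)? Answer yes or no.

t0.Δ0 clk=0 s2=0 s4=0 s0=0 s1=1 s5=0 s7=1 s3=0 s6=1
t0.Δ1 clk=1 s2=0 s4=0 s0=0 s1=1 s5=0 s7=1 s3=0 s6=1
t0.Δ2 clk=1 s2=0 s4=0 s0=0 s1=1 s5=0 s7=1 s3=0 s6=0
t0.Δ3 clk=1 s2=0 s4=0 s0=1 s1=0 s5=0 s7=0 s3=0 s6=0
t0.Δ4 clk=1 s2=1 s4=0 s0=0 s1=0 s5=0 s7=0 s3=0 s6=0
t0.Δ5 clk=1 s2=0 s4=0 s0=0 s1=0 s5=0 s7=0 s3=1 s6=0
t0.Δ6 clk=1 s2=0 s4=1 s0=0 s1=0 s5=0 s7=0 s3=0 s6=0
t0.Δ7 clk=1 s2=0 s4=0 s0=0 s1=0 s5=0 s7=0 s3=0 s6=0
t1.Δ0 clk=1 s2=0 s4=0 s0=0 s1=0 s5=0 s7=0 s3=0 s6=0
t1.Δ1 clk=0 s2=0 s4=0 s0=0 s1=0 s5=0 s7=0 s3=0 s6=0
t2.Δ0 clk=0 s2=0 s4=0 s0=0 s1=0 s5=0 s7=0 s3=0 s6=0
t2.Δ1 clk=1 s2=0 s4=0 s0=0 s1=0 s5=0 s7=0 s3=0 s6=0

no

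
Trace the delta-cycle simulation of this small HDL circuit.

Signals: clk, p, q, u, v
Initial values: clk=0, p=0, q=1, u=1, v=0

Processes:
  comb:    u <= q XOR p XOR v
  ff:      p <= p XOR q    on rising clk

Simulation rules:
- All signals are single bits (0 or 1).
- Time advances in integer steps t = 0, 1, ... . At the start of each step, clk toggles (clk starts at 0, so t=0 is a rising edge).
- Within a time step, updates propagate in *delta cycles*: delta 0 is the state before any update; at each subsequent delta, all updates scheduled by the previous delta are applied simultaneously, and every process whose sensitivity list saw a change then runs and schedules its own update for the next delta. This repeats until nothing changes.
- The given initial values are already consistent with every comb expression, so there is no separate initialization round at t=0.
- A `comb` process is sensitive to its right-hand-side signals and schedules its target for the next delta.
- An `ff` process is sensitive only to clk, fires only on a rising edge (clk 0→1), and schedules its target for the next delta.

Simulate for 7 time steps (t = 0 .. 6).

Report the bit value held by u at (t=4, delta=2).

1

t0.Δ0 clk=0 v=0 p=0 u=1 q=1
t0.Δ1 clk=1 v=0 p=0 u=1 q=1
t0.Δ2 clk=1 v=0 p=1 u=1 q=1
t0.Δ3 clk=1 v=0 p=1 u=0 q=1
t1.Δ0 clk=1 v=0 p=1 u=0 q=1
t1.Δ1 clk=0 v=0 p=1 u=0 q=1
t2.Δ0 clk=0 v=0 p=1 u=0 q=1
t2.Δ1 clk=1 v=0 p=1 u=0 q=1
t2.Δ2 clk=1 v=0 p=0 u=0 q=1
t2.Δ3 clk=1 v=0 p=0 u=1 q=1
t3.Δ0 clk=1 v=0 p=0 u=1 q=1
t3.Δ1 clk=0 v=0 p=0 u=1 q=1
t4.Δ0 clk=0 v=0 p=0 u=1 q=1
t4.Δ1 clk=1 v=0 p=0 u=1 q=1
t4.Δ2 clk=1 v=0 p=1 u=1 q=1
t4.Δ3 clk=1 v=0 p=1 u=0 q=1
t5.Δ0 clk=1 v=0 p=1 u=0 q=1
t5.Δ1 clk=0 v=0 p=1 u=0 q=1
t6.Δ0 clk=0 v=0 p=1 u=0 q=1
t6.Δ1 clk=1 v=0 p=1 u=0 q=1
t6.Δ2 clk=1 v=0 p=0 u=0 q=1
t6.Δ3 clk=1 v=0 p=0 u=1 q=1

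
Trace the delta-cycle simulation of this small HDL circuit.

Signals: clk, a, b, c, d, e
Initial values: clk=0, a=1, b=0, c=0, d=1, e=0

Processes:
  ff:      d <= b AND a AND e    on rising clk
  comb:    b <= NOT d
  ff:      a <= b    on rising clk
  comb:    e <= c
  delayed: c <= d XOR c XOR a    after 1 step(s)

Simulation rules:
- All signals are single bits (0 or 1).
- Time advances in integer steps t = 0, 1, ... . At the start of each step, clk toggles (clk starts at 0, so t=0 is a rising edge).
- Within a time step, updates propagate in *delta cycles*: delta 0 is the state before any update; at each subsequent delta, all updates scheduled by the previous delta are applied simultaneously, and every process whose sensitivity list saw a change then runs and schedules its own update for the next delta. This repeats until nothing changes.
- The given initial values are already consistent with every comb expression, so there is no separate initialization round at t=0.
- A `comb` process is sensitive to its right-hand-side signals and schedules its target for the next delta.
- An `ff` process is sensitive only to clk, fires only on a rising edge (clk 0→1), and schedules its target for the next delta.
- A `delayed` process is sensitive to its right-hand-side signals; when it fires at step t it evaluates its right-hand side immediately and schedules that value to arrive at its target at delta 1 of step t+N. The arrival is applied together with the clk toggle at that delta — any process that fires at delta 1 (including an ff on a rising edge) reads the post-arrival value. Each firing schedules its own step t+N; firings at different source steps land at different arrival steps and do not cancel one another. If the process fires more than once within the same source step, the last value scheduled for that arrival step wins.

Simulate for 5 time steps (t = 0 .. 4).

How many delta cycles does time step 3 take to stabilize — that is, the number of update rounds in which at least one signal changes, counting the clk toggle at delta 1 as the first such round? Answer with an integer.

t=0 Δ0: d=1 b=0 e=0 c=0 a=1 clk=0
  Δ1: clk:0→1
  Δ2: d:1→0, a:1→0
  Δ3: b:0→1
  (3Δ to stable)
t=1 Δ0: d=0 b=1 e=0 c=0 a=0 clk=1
  Δ1: clk:1→0
  (1Δ to stable)
t=2 Δ0: d=0 b=1 e=0 c=0 a=0 clk=0
  Δ1: clk:0→1
  Δ2: a:0→1
  (2Δ to stable)
t=3 Δ0: d=0 b=1 e=0 c=0 a=1 clk=1
  Δ1: c:0→1, clk:1→0
  Δ2: e:0→1
  (2Δ to stable)
t=4 Δ0: d=0 b=1 e=1 c=1 a=1 clk=0
  Δ1: c:1→0, clk:0→1
  Δ2: d:0→1, e:1→0
  Δ3: b:1→0
  (3Δ to stable)

2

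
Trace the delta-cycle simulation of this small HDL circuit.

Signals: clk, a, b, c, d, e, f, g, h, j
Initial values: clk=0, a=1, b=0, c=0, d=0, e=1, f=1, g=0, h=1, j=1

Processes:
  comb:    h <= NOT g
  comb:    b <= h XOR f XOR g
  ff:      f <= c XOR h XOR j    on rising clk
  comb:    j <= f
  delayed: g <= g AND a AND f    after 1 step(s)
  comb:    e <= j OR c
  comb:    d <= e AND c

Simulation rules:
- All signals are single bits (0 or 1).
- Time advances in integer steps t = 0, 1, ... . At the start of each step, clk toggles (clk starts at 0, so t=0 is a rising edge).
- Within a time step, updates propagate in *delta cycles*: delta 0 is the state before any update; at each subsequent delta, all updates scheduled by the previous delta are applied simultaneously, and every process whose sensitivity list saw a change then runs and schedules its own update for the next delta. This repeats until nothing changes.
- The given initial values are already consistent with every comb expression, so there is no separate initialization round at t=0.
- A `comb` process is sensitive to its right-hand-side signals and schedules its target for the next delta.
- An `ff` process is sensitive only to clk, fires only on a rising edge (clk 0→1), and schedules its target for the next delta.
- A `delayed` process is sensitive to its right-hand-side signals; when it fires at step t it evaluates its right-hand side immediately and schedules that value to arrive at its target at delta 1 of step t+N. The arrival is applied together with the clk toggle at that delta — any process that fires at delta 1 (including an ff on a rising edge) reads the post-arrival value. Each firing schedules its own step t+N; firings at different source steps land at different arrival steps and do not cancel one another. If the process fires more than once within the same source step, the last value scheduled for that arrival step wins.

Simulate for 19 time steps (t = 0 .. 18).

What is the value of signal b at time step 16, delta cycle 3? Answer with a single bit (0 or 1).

t=0 Δ0: j=1 b=0 a=1 h=1 g=0 c=0 clk=0 e=1 d=0 f=1
  Δ1: clk:0→1
  Δ2: f:1→0
  Δ3: j:1→0, b:0→1
  Δ4: e:1→0
  (4Δ to stable)
t=1 Δ0: j=0 b=1 a=1 h=1 g=0 c=0 clk=1 e=0 d=0 f=0
  Δ1: clk:1→0
  (1Δ to stable)
t=2 Δ0: j=0 b=1 a=1 h=1 g=0 c=0 clk=0 e=0 d=0 f=0
  Δ1: clk:0→1
  Δ2: f:0→1
  Δ3: j:0→1, b:1→0
  Δ4: e:0→1
  (4Δ to stable)
t=3 Δ0: j=1 b=0 a=1 h=1 g=0 c=0 clk=1 e=1 d=0 f=1
  Δ1: clk:1→0
  (1Δ to stable)
t=4 Δ0: j=1 b=0 a=1 h=1 g=0 c=0 clk=0 e=1 d=0 f=1
  Δ1: clk:0→1
  Δ2: f:1→0
  Δ3: j:1→0, b:0→1
  Δ4: e:1→0
  (4Δ to stable)
t=5 Δ0: j=0 b=1 a=1 h=1 g=0 c=0 clk=1 e=0 d=0 f=0
  Δ1: clk:1→0
  (1Δ to stable)
t=6 Δ0: j=0 b=1 a=1 h=1 g=0 c=0 clk=0 e=0 d=0 f=0
  Δ1: clk:0→1
  Δ2: f:0→1
  Δ3: j:0→1, b:1→0
  Δ4: e:0→1
  (4Δ to stable)
t=7 Δ0: j=1 b=0 a=1 h=1 g=0 c=0 clk=1 e=1 d=0 f=1
  Δ1: clk:1→0
  (1Δ to stable)
t=8 Δ0: j=1 b=0 a=1 h=1 g=0 c=0 clk=0 e=1 d=0 f=1
  Δ1: clk:0→1
  Δ2: f:1→0
  Δ3: j:1→0, b:0→1
  Δ4: e:1→0
  (4Δ to stable)
t=9 Δ0: j=0 b=1 a=1 h=1 g=0 c=0 clk=1 e=0 d=0 f=0
  Δ1: clk:1→0
  (1Δ to stable)
t=10 Δ0: j=0 b=1 a=1 h=1 g=0 c=0 clk=0 e=0 d=0 f=0
  Δ1: clk:0→1
  Δ2: f:0→1
  Δ3: j:0→1, b:1→0
  Δ4: e:0→1
  (4Δ to stable)
t=11 Δ0: j=1 b=0 a=1 h=1 g=0 c=0 clk=1 e=1 d=0 f=1
  Δ1: clk:1→0
  (1Δ to stable)
t=12 Δ0: j=1 b=0 a=1 h=1 g=0 c=0 clk=0 e=1 d=0 f=1
  Δ1: clk:0→1
  Δ2: f:1→0
  Δ3: j:1→0, b:0→1
  Δ4: e:1→0
  (4Δ to stable)
t=13 Δ0: j=0 b=1 a=1 h=1 g=0 c=0 clk=1 e=0 d=0 f=0
  Δ1: clk:1→0
  (1Δ to stable)
t=14 Δ0: j=0 b=1 a=1 h=1 g=0 c=0 clk=0 e=0 d=0 f=0
  Δ1: clk:0→1
  Δ2: f:0→1
  Δ3: j:0→1, b:1→0
  Δ4: e:0→1
  (4Δ to stable)
t=15 Δ0: j=1 b=0 a=1 h=1 g=0 c=0 clk=1 e=1 d=0 f=1
  Δ1: clk:1→0
  (1Δ to stable)
t=16 Δ0: j=1 b=0 a=1 h=1 g=0 c=0 clk=0 e=1 d=0 f=1
  Δ1: clk:0→1
  Δ2: f:1→0
  Δ3: j:1→0, b:0→1
  Δ4: e:1→0
  (4Δ to stable)
t=17 Δ0: j=0 b=1 a=1 h=1 g=0 c=0 clk=1 e=0 d=0 f=0
  Δ1: clk:1→0
  (1Δ to stable)
t=18 Δ0: j=0 b=1 a=1 h=1 g=0 c=0 clk=0 e=0 d=0 f=0
  Δ1: clk:0→1
  Δ2: f:0→1
  Δ3: j:0→1, b:1→0
  Δ4: e:0→1
  (4Δ to stable)

1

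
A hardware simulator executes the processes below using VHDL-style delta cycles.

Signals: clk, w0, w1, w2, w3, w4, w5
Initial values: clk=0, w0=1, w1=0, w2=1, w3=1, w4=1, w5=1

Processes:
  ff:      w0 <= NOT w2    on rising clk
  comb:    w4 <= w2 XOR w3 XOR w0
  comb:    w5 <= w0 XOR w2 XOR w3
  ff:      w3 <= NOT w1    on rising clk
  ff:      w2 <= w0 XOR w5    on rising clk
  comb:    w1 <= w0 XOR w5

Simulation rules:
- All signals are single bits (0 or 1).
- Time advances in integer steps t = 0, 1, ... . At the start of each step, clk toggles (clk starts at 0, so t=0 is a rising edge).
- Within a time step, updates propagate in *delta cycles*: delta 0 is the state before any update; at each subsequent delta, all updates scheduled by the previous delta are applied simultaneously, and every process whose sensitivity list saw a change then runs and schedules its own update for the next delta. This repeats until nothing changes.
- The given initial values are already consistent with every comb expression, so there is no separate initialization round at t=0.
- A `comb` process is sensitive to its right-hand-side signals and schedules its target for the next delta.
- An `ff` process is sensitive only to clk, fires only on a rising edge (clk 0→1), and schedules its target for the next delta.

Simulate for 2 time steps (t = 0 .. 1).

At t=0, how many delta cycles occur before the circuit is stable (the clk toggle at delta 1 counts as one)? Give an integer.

t=0 Δ0: w5=1 w2=1 clk=0 w0=1 w1=0 w4=1 w3=1
  Δ1: clk:0→1
  Δ2: w2:1→0, w0:1→0
  Δ3: w1:0→1
  (3Δ to stable)
t=1 Δ0: w5=1 w2=0 clk=1 w0=0 w1=1 w4=1 w3=1
  Δ1: clk:1→0
  (1Δ to stable)

3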